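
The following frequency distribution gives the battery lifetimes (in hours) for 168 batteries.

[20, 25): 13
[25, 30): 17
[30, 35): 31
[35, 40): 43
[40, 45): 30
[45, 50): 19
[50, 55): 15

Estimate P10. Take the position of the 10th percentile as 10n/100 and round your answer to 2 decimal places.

26.12

Cumulative frequencies: 13, 30, 61, 104, 134, 153, 168
n = 168; position = 10n/100 = 16.8.
This falls in the class [25, 30): L = 25, F = 13, f = 17, h = 5.
10th percentile ≈ 25 + ((16.8 − 13) / 17) × 5 = 26.1176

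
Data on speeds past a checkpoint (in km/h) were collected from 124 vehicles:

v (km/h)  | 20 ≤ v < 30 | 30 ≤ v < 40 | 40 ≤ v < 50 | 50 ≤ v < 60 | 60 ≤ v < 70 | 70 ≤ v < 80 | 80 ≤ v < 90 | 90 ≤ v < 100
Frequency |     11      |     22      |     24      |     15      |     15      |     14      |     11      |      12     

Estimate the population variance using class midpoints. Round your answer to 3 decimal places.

Midpoints: 25, 35, 45, 55, 65, 75, 85, 95
n = 124, Σfm = 7050, mean = 56.8548
Σfm² = 457700
Σf(m − x̄)² = Σfm² − (Σfm)²/n = 457700 − 7050²/124 = 56873.3871
Population variance = 56873.3871 / 124 = 458.6563

458.656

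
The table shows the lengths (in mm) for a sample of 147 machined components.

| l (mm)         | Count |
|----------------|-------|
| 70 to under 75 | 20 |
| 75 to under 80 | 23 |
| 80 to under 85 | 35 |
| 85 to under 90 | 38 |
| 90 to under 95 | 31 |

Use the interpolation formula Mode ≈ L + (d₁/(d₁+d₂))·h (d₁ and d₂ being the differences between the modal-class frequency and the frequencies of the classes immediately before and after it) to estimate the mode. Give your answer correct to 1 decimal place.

86.5

Modal class: 85 to under 90 (highest frequency 38).
d₁ = 38 − 35 = 3, d₂ = 38 − 31 = 7
Mode ≈ 85 + (3/(3+7)) × 5 = 85 + 1.5000 = 86.5000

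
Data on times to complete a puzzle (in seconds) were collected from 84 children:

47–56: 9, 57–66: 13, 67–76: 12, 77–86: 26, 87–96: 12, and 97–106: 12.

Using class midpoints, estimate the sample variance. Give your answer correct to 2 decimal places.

Midpoints: 51.5, 61.5, 71.5, 81.5, 91.5, 101.5
n = 84, Σfm = 6556, mean = 78.0476
Σfm² = 531179
Σf(m − x̄)² = Σfm² − (Σfm)²/n = 531179 − 6556²/84 = 19498.8095
Sample variance = 19498.8095 / 83 = 234.9254

234.93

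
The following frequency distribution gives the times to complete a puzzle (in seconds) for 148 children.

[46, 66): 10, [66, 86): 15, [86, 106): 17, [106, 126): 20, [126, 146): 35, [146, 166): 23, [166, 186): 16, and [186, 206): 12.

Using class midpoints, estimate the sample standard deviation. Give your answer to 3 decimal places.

Midpoints: 56, 76, 96, 116, 136, 156, 176, 196
n = 148, Σfm = 19168, mean = 129.5135
Σfm² = 2707488
Σf(m − x̄)² = Σfm² − (Σfm)²/n = 2707488 − 19168²/148 = 224972.9730
Sample variance = 224972.9730 / 147 = 1530.4284
Standard deviation = √1530.4284 = 39.1207

39.121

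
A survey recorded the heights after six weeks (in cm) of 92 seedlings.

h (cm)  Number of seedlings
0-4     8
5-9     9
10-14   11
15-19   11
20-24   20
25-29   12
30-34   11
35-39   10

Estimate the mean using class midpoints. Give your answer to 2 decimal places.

20.48

Midpoints: 2, 7, 12, 17, 22, 27, 32, 37
Σfm = 8×2 + 9×7 + 11×12 + 11×17 + 20×22 + 12×27 + 11×32 + 10×37 = 1884
n = Σf = 92
Mean = 1884 / 92 = 20.4783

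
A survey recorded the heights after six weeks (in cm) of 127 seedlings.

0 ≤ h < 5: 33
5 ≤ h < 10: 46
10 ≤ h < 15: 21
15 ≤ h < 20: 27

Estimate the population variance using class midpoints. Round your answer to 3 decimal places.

Midpoints: 2.5, 7.5, 12.5, 17.5
n = 127, Σfm = 1162.5, mean = 9.1535
Σfm² = 14343.75
Σf(m − x̄)² = Σfm² − (Σfm)²/n = 14343.75 − 1162.5²/127 = 3702.7559
Population variance = 3702.7559 / 127 = 29.1556

29.156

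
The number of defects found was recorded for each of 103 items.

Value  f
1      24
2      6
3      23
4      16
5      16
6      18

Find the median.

Cumulative frequencies: 24, 30, 53, 69, 85, 103
n = 103, so the median is the value in position (n+1)/2 = 52.
Position 52 falls at value 3.

3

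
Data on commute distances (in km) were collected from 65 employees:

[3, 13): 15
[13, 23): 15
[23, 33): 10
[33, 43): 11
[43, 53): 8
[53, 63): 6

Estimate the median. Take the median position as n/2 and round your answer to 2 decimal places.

Cumulative frequencies: 15, 30, 40, 51, 59, 65
n = 65; position = n/2 = 32.5.
This falls in the class [23, 33): L = 23, F = 30, f = 10, h = 10.
Median ≈ 23 + ((32.5 − 30) / 10) × 10 = 25.5000

25.50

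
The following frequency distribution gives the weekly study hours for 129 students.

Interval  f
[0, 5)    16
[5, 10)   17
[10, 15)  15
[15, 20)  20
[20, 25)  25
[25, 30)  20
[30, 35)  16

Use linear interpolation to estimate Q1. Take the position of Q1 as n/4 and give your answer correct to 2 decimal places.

9.78

Cumulative frequencies: 16, 33, 48, 68, 93, 113, 129
n = 129; position = n/4 = 32.25.
This falls in the class [5, 10): L = 5, F = 16, f = 17, h = 5.
Lower quartile ≈ 5 + ((32.25 − 16) / 17) × 5 = 9.7794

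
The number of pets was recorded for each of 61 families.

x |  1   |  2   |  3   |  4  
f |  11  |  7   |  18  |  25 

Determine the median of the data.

Cumulative frequencies: 11, 18, 36, 61
n = 61, so the median is the value in position (n+1)/2 = 31.
Position 31 falls at value 3.

3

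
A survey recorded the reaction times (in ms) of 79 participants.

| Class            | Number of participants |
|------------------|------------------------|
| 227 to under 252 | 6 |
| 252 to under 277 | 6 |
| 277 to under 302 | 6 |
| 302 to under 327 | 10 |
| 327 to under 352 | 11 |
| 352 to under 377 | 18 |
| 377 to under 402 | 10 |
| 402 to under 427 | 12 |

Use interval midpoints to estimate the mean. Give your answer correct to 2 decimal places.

Midpoints: 239.5, 264.5, 289.5, 314.5, 339.5, 364.5, 389.5, 414.5
Σfm = 6×239.5 + 6×264.5 + 6×289.5 + 10×314.5 + 11×339.5 + 18×364.5 + 10×389.5 + 12×414.5 = 27070.5
n = Σf = 79
Mean = 27070.5 / 79 = 342.6646

342.66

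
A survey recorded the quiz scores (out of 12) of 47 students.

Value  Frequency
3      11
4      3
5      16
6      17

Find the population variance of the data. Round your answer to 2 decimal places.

Values: 3, 4, 5, 6
n = 47, Σfx = 227, mean = 4.8298
Σfx² = 1159
Σf(x − x̄)² = Σfx² − (Σfx)²/n = 1159 − 227²/47 = 62.6383
Population variance = 62.6383 / 47 = 1.3327

1.33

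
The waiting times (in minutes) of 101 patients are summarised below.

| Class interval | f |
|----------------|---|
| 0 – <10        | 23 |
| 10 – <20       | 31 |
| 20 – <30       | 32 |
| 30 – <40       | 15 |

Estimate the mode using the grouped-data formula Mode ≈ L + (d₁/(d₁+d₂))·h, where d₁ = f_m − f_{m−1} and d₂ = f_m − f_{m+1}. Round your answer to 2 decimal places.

20.56

Modal class: 20 – <30 (highest frequency 32).
d₁ = 32 − 31 = 1, d₂ = 32 − 15 = 17
Mode ≈ 20 + (1/(1+17)) × 10 = 20 + 0.5556 = 20.5556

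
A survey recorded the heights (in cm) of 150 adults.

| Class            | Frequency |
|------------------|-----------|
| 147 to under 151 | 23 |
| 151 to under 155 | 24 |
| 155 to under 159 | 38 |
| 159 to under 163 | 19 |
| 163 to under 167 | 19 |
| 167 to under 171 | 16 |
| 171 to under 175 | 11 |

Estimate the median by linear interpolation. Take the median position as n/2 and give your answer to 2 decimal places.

Cumulative frequencies: 23, 47, 85, 104, 123, 139, 150
n = 150; position = n/2 = 75.
This falls in the class 155 to under 159: L = 155, F = 47, f = 38, h = 4.
Median ≈ 155 + ((75 − 47) / 38) × 4 = 157.9474

157.95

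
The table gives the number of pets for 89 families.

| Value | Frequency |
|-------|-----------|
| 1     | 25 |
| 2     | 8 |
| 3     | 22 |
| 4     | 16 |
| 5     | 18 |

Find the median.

3

Cumulative frequencies: 25, 33, 55, 71, 89
n = 89, so the median is the value in position (n+1)/2 = 45.
Position 45 falls at value 3.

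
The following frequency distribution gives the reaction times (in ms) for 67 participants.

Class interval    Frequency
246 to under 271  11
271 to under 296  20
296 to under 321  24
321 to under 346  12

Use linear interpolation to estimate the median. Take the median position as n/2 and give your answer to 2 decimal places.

298.60

Cumulative frequencies: 11, 31, 55, 67
n = 67; position = n/2 = 33.5.
This falls in the class 296 to under 321: L = 296, F = 31, f = 24, h = 25.
Median ≈ 296 + ((33.5 − 31) / 24) × 25 = 298.6042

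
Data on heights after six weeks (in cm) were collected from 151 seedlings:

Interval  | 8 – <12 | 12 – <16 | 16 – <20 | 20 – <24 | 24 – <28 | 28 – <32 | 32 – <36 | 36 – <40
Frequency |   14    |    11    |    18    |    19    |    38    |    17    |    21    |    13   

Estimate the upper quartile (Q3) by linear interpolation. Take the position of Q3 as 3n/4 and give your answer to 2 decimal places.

31.12

Cumulative frequencies: 14, 25, 43, 62, 100, 117, 138, 151
n = 151; position = 3n/4 = 113.25.
This falls in the class 28 – <32: L = 28, F = 100, f = 17, h = 4.
Upper quartile ≈ 28 + ((113.25 − 100) / 17) × 4 = 31.1176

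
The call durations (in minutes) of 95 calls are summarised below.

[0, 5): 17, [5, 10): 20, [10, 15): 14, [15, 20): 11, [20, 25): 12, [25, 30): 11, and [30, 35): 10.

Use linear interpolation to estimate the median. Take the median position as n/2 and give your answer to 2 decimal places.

13.75

Cumulative frequencies: 17, 37, 51, 62, 74, 85, 95
n = 95; position = n/2 = 47.5.
This falls in the class [10, 15): L = 10, F = 37, f = 14, h = 5.
Median ≈ 10 + ((47.5 − 37) / 14) × 5 = 13.7500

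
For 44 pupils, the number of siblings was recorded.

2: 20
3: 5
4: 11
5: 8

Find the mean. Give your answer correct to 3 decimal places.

Values: 2, 3, 4, 5
Σfx = 20×2 + 5×3 + 11×4 + 8×5 = 139
n = Σf = 44
Mean = 139 / 44 = 3.1591

3.159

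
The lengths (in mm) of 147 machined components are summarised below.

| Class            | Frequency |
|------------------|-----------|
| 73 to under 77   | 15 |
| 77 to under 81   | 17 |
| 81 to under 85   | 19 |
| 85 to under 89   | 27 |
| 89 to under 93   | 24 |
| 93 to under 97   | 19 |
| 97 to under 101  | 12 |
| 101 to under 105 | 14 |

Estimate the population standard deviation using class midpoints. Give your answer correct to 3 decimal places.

8.298

Midpoints: 75, 79, 83, 87, 91, 95, 99, 103
n = 147, Σfm = 13013, mean = 88.5238
Σfm² = 1162083
Σf(m − x̄)² = Σfm² − (Σfm)²/n = 1162083 − 13013²/147 = 10122.6667
Population variance = 10122.6667 / 147 = 68.8617
Standard deviation = √68.8617 = 8.2983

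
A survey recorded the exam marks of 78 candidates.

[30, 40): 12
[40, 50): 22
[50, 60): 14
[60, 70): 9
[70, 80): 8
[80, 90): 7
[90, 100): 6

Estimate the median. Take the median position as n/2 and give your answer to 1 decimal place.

53.6

Cumulative frequencies: 12, 34, 48, 57, 65, 72, 78
n = 78; position = n/2 = 39.
This falls in the class [50, 60): L = 50, F = 34, f = 14, h = 10.
Median ≈ 50 + ((39 − 34) / 14) × 10 = 53.5714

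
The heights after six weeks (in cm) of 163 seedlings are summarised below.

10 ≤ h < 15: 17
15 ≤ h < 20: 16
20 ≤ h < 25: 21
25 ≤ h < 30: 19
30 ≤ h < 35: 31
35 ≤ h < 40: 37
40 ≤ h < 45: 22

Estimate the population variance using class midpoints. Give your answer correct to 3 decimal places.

Midpoints: 12.5, 17.5, 22.5, 27.5, 32.5, 37.5, 42.5
n = 163, Σfm = 4817.5, mean = 29.5552
Σfm² = 157068.75
Σf(m − x̄)² = Σfm² − (Σfm)²/n = 157068.75 − 4817.5²/163 = 14686.5031
Population variance = 14686.5031 / 163 = 90.1012

90.101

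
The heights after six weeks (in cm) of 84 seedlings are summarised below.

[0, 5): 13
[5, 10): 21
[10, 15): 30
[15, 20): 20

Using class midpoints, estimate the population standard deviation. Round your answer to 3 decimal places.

Midpoints: 2.5, 7.5, 12.5, 17.5
n = 84, Σfm = 915, mean = 10.8929
Σfm² = 12075
Σf(m − x̄)² = Σfm² − (Σfm)²/n = 12075 − 915²/84 = 2108.0357
Population variance = 2108.0357 / 84 = 25.0957
Standard deviation = √25.0957 = 5.0096

5.010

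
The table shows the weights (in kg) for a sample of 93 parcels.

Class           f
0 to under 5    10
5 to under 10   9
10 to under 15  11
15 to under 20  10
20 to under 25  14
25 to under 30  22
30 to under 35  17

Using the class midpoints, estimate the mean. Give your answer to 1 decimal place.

20.2

Midpoints: 2.5, 7.5, 12.5, 17.5, 22.5, 27.5, 32.5
Σfm = 10×2.5 + 9×7.5 + 11×12.5 + 10×17.5 + 14×22.5 + 22×27.5 + 17×32.5 = 1877.5
n = Σf = 93
Mean = 1877.5 / 93 = 20.1882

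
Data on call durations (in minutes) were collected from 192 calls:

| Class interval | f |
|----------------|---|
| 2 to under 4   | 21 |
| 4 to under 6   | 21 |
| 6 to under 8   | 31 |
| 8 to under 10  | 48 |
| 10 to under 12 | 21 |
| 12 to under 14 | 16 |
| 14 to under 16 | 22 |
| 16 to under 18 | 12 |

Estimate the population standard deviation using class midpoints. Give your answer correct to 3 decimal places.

Midpoints: 3, 5, 7, 9, 11, 13, 15, 17
n = 192, Σfm = 1790, mean = 9.3229
Σfm² = 19784
Σf(m − x̄)² = Σfm² − (Σfm)²/n = 19784 − 1790²/192 = 3095.9792
Population variance = 3095.9792 / 192 = 16.1249
Standard deviation = √16.1249 = 4.0156

4.016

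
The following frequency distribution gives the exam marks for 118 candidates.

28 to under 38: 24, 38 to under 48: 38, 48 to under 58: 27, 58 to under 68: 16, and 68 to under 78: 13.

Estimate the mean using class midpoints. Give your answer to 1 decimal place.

49.3

Midpoints: 33, 43, 53, 63, 73
Σfm = 24×33 + 38×43 + 27×53 + 16×63 + 13×73 = 5814
n = Σf = 118
Mean = 5814 / 118 = 49.2712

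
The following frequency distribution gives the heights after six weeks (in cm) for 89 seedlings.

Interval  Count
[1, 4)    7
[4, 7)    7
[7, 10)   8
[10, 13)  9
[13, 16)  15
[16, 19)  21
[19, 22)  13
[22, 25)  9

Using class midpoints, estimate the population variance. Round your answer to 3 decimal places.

37.416

Midpoints: 2.5, 5.5, 8.5, 11.5, 14.5, 17.5, 20.5, 23.5
n = 89, Σfm = 1290.5, mean = 14.5000
Σfm² = 22042.25
Σf(m − x̄)² = Σfm² − (Σfm)²/n = 22042.25 − 1290.5²/89 = 3330.0000
Population variance = 3330.0000 / 89 = 37.4157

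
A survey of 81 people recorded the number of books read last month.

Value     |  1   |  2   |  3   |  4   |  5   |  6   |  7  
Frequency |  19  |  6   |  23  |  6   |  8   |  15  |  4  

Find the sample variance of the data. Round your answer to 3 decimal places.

Values: 1, 2, 3, 4, 5, 6, 7
n = 81, Σfx = 282, mean = 3.4815
Σfx² = 1282
Σf(x − x̄)² = Σfx² − (Σfx)²/n = 1282 − 282²/81 = 300.2222
Sample variance = 300.2222 / 80 = 3.7528

3.753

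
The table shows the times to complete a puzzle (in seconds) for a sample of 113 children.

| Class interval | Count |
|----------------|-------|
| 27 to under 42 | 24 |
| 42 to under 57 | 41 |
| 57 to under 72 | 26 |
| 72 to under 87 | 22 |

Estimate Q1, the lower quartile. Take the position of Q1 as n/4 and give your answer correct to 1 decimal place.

43.6

Cumulative frequencies: 24, 65, 91, 113
n = 113; position = n/4 = 28.25.
This falls in the class 42 to under 57: L = 42, F = 24, f = 41, h = 15.
Lower quartile ≈ 42 + ((28.25 − 24) / 41) × 15 = 43.5549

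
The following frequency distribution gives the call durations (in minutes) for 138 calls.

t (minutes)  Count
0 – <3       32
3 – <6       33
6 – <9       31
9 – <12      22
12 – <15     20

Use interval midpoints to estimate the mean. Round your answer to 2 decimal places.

Midpoints: 1.5, 4.5, 7.5, 10.5, 13.5
Σfm = 32×1.5 + 33×4.5 + 31×7.5 + 22×10.5 + 20×13.5 = 930
n = Σf = 138
Mean = 930 / 138 = 6.7391

6.74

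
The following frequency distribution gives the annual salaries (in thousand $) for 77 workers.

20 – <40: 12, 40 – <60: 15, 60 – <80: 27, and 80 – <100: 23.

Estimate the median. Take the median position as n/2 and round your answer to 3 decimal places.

68.519

Cumulative frequencies: 12, 27, 54, 77
n = 77; position = n/2 = 38.5.
This falls in the class 60 – <80: L = 60, F = 27, f = 27, h = 20.
Median ≈ 60 + ((38.5 − 27) / 27) × 20 = 68.5185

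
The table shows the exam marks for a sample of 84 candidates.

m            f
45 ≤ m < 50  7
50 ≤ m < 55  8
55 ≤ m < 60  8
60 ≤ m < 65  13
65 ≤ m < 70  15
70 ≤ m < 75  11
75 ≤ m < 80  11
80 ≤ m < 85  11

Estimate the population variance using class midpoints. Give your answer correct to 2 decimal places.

Midpoints: 47.5, 52.5, 57.5, 62.5, 67.5, 72.5, 77.5, 82.5
n = 84, Σfm = 5595, mean = 66.6071
Σfm² = 382175
Σf(m − x̄)² = Σfm² − (Σfm)²/n = 382175 − 5595²/84 = 9508.0357
Population variance = 9508.0357 / 84 = 113.1909

113.19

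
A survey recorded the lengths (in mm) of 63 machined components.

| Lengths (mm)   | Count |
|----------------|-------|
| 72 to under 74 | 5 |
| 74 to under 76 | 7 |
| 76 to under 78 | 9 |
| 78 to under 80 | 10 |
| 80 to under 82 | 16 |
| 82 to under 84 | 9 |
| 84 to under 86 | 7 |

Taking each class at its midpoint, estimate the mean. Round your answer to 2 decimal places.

Midpoints: 73, 75, 77, 79, 81, 83, 85
Σfm = 5×73 + 7×75 + 9×77 + 10×79 + 16×81 + 9×83 + 7×85 = 5011
n = Σf = 63
Mean = 5011 / 63 = 79.5397

79.54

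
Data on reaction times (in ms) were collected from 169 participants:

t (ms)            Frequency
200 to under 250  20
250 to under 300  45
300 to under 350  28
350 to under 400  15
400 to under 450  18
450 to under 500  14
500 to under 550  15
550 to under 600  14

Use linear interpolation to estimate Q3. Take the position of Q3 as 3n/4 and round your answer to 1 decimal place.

Cumulative frequencies: 20, 65, 93, 108, 126, 140, 155, 169
n = 169; position = 3n/4 = 126.75.
This falls in the class 450 to under 500: L = 450, F = 126, f = 14, h = 50.
Upper quartile ≈ 450 + ((126.75 − 126) / 14) × 50 = 452.6786

452.7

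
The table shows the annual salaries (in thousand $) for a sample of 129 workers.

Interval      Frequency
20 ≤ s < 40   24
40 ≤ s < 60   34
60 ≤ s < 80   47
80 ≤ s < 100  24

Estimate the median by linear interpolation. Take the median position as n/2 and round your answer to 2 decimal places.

Cumulative frequencies: 24, 58, 105, 129
n = 129; position = n/2 = 64.5.
This falls in the class 60 ≤ s < 80: L = 60, F = 58, f = 47, h = 20.
Median ≈ 60 + ((64.5 − 58) / 47) × 20 = 62.7660

62.77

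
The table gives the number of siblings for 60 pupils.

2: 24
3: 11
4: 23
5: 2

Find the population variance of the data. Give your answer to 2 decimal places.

Values: 2, 3, 4, 5
n = 60, Σfx = 183, mean = 3.0500
Σfx² = 613
Σf(x − x̄)² = Σfx² − (Σfx)²/n = 613 − 183²/60 = 54.8500
Population variance = 54.8500 / 60 = 0.9142

0.91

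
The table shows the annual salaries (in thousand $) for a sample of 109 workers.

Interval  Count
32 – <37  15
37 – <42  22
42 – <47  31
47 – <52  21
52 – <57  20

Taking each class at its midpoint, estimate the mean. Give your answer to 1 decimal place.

Midpoints: 34.5, 39.5, 44.5, 49.5, 54.5
Σfm = 15×34.5 + 22×39.5 + 31×44.5 + 21×49.5 + 20×54.5 = 4895.5
n = Σf = 109
Mean = 4895.5 / 109 = 44.9128

44.9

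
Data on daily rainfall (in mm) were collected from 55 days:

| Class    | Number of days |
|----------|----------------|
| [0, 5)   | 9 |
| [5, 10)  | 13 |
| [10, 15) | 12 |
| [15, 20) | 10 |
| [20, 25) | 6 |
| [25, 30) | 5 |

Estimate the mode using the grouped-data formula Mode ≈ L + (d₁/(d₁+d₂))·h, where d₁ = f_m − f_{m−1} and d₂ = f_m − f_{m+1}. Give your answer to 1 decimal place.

Modal class: [5, 10) (highest frequency 13).
d₁ = 13 − 9 = 4, d₂ = 13 − 12 = 1
Mode ≈ 5 + (4/(4+1)) × 5 = 5 + 4.0000 = 9.0000

9.0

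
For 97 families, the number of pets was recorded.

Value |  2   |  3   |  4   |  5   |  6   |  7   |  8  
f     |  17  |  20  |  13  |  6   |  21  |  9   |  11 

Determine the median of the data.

4

Cumulative frequencies: 17, 37, 50, 56, 77, 86, 97
n = 97, so the median is the value in position (n+1)/2 = 49.
Position 49 falls at value 4.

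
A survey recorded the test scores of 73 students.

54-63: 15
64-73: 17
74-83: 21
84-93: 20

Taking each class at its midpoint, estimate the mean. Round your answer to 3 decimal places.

74.801

Midpoints: 58.5, 68.5, 78.5, 88.5
Σfm = 15×58.5 + 17×68.5 + 21×78.5 + 20×88.5 = 5460.5
n = Σf = 73
Mean = 5460.5 / 73 = 74.8014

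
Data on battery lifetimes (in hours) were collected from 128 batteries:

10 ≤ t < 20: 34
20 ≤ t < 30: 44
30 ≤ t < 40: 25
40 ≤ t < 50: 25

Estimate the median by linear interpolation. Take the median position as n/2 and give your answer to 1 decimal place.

26.8

Cumulative frequencies: 34, 78, 103, 128
n = 128; position = n/2 = 64.
This falls in the class 20 ≤ t < 30: L = 20, F = 34, f = 44, h = 10.
Median ≈ 20 + ((64 − 34) / 44) × 10 = 26.8182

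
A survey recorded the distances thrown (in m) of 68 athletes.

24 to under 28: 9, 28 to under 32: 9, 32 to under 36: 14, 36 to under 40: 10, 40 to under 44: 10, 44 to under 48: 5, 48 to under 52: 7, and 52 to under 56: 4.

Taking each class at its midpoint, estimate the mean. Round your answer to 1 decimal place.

Midpoints: 26, 30, 34, 38, 42, 46, 50, 54
Σfm = 9×26 + 9×30 + 14×34 + 10×38 + 10×42 + 5×46 + 7×50 + 4×54 = 2576
n = Σf = 68
Mean = 2576 / 68 = 37.8824

37.9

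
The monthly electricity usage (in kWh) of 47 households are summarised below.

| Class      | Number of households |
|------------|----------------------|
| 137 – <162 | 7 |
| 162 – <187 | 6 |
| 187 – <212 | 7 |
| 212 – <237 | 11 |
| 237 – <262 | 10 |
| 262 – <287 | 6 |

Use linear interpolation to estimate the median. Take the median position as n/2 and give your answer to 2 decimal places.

Cumulative frequencies: 7, 13, 20, 31, 41, 47
n = 47; position = n/2 = 23.5.
This falls in the class 212 – <237: L = 212, F = 20, f = 11, h = 25.
Median ≈ 212 + ((23.5 − 20) / 11) × 25 = 219.9545

219.95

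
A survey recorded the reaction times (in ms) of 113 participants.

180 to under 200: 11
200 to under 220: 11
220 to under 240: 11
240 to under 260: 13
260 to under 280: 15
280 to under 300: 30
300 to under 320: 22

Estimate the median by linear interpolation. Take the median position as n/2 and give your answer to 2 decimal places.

274.00

Cumulative frequencies: 11, 22, 33, 46, 61, 91, 113
n = 113; position = n/2 = 56.5.
This falls in the class 260 to under 280: L = 260, F = 46, f = 15, h = 20.
Median ≈ 260 + ((56.5 − 46) / 15) × 20 = 274.0000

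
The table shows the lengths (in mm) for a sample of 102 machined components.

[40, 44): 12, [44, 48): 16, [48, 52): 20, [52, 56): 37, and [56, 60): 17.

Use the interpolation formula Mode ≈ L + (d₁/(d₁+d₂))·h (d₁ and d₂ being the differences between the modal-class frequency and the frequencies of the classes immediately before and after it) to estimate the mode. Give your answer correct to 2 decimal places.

53.84

Modal class: [52, 56) (highest frequency 37).
d₁ = 37 − 20 = 17, d₂ = 37 − 17 = 20
Mode ≈ 52 + (17/(17+20)) × 4 = 52 + 1.8378 = 53.8378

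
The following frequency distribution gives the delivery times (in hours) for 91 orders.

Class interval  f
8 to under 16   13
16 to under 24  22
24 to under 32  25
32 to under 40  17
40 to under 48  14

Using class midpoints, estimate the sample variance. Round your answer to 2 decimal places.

Midpoints: 12, 20, 28, 36, 44
n = 91, Σfm = 2524, mean = 27.7363
Σfm² = 79408
Σf(m − x̄)² = Σfm² − (Σfm)²/n = 79408 − 2524²/91 = 9401.6703
Sample variance = 9401.6703 / 90 = 104.4630

104.46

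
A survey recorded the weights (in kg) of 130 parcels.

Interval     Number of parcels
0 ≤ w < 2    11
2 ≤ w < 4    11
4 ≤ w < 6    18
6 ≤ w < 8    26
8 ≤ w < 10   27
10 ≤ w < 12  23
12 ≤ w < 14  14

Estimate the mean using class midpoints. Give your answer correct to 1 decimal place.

Midpoints: 1, 3, 5, 7, 9, 11, 13
Σfm = 11×1 + 11×3 + 18×5 + 26×7 + 27×9 + 23×11 + 14×13 = 994
n = Σf = 130
Mean = 994 / 130 = 7.6462

7.6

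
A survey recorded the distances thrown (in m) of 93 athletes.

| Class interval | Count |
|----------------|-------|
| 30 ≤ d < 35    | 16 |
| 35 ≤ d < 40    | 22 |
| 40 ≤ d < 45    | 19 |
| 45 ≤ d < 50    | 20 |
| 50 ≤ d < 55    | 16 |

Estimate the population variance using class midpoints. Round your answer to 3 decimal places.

45.687

Midpoints: 32.5, 37.5, 42.5, 47.5, 52.5
n = 93, Σfm = 3942.5, mean = 42.3925
Σfm² = 171381.25
Σf(m − x̄)² = Σfm² − (Σfm)²/n = 171381.25 − 3942.5²/93 = 4248.9247
Population variance = 4248.9247 / 93 = 45.6874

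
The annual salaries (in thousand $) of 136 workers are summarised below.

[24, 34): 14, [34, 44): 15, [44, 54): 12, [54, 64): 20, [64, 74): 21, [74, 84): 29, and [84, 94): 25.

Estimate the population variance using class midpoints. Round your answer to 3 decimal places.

385.272

Midpoints: 29, 39, 49, 59, 69, 79, 89
n = 136, Σfm = 8724, mean = 64.1471
Σfm² = 612016
Σf(m − x̄)² = Σfm² − (Σfm)²/n = 612016 − 8724²/136 = 52397.0588
Population variance = 52397.0588 / 136 = 385.2725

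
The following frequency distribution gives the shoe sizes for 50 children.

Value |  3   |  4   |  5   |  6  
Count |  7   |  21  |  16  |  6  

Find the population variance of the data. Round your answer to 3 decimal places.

0.764

Values: 3, 4, 5, 6
n = 50, Σfx = 221, mean = 4.4200
Σfx² = 1015
Σf(x − x̄)² = Σfx² − (Σfx)²/n = 1015 − 221²/50 = 38.1800
Population variance = 38.1800 / 50 = 0.7636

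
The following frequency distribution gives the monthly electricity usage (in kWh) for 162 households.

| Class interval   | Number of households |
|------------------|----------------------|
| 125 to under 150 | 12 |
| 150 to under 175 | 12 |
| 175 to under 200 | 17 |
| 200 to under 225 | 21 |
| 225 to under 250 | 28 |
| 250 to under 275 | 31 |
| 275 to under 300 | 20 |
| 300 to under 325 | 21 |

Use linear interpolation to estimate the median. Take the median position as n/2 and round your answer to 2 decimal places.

241.96

Cumulative frequencies: 12, 24, 41, 62, 90, 121, 141, 162
n = 162; position = n/2 = 81.
This falls in the class 225 to under 250: L = 225, F = 62, f = 28, h = 25.
Median ≈ 225 + ((81 − 62) / 28) × 25 = 241.9643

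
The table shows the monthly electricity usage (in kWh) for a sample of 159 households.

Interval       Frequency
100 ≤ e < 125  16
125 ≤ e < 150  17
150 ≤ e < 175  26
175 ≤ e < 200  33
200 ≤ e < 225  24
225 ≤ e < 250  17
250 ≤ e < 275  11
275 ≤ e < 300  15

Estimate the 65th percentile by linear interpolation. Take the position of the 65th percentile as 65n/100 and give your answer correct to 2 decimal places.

Cumulative frequencies: 16, 33, 59, 92, 116, 133, 144, 159
n = 159; position = 65n/100 = 103.35.
This falls in the class 200 ≤ e < 225: L = 200, F = 92, f = 24, h = 25.
65th percentile ≈ 200 + ((103.35 − 92) / 24) × 25 = 211.8229

211.82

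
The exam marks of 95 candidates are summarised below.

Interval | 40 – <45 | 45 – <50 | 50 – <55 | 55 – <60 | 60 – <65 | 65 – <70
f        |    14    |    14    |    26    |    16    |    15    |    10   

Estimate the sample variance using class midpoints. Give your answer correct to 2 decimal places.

Midpoints: 42.5, 47.5, 52.5, 57.5, 62.5, 67.5
n = 95, Σfm = 5157.5, mean = 54.2895
Σfm² = 285593.75
Σf(m − x̄)² = Σfm² − (Σfm)²/n = 285593.75 − 5157.5²/95 = 5595.7895
Sample variance = 5595.7895 / 94 = 59.5297

59.53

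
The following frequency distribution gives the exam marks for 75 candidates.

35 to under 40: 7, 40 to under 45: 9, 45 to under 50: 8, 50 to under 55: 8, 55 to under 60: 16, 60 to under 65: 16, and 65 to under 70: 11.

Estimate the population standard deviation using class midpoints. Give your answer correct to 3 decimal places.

Midpoints: 37.5, 42.5, 47.5, 52.5, 57.5, 62.5, 67.5
n = 75, Σfm = 4107.5, mean = 54.7667
Σfm² = 231718.75
Σf(m − x̄)² = Σfm² − (Σfm)²/n = 231718.75 − 4107.5²/75 = 6764.6667
Population variance = 6764.6667 / 75 = 90.1956
Standard deviation = √90.1956 = 9.4971

9.497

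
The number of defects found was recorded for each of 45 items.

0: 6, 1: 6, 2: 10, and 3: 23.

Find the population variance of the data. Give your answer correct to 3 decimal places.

1.165

Values: 0, 1, 2, 3
n = 45, Σfx = 95, mean = 2.1111
Σfx² = 253
Σf(x − x̄)² = Σfx² − (Σfx)²/n = 253 − 95²/45 = 52.4444
Population variance = 52.4444 / 45 = 1.1654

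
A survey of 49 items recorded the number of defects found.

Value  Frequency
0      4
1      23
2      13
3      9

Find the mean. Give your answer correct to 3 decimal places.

Values: 0, 1, 2, 3
Σfx = 4×0 + 23×1 + 13×2 + 9×3 = 76
n = Σf = 49
Mean = 76 / 49 = 1.5510

1.551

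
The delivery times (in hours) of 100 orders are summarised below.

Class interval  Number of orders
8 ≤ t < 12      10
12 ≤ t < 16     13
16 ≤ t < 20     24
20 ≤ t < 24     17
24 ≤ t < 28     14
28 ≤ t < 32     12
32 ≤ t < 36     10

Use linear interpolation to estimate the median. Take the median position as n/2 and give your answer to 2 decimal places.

Cumulative frequencies: 10, 23, 47, 64, 78, 90, 100
n = 100; position = n/2 = 50.
This falls in the class 20 ≤ t < 24: L = 20, F = 47, f = 17, h = 4.
Median ≈ 20 + ((50 − 47) / 17) × 4 = 20.7059

20.71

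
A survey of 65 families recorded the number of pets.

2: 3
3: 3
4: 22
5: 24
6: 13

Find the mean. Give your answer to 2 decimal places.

Values: 2, 3, 4, 5, 6
Σfx = 3×2 + 3×3 + 22×4 + 24×5 + 13×6 = 301
n = Σf = 65
Mean = 301 / 65 = 4.6308

4.63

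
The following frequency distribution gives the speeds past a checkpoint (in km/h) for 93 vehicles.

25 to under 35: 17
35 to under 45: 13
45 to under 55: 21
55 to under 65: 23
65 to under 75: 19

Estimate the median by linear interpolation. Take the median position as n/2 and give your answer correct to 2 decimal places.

Cumulative frequencies: 17, 30, 51, 74, 93
n = 93; position = n/2 = 46.5.
This falls in the class 45 to under 55: L = 45, F = 30, f = 21, h = 10.
Median ≈ 45 + ((46.5 − 30) / 21) × 10 = 52.8571

52.86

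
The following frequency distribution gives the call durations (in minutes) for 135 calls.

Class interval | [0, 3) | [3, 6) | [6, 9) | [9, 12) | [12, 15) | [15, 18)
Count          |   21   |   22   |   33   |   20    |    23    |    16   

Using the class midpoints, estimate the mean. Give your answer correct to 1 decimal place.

8.6

Midpoints: 1.5, 4.5, 7.5, 10.5, 13.5, 16.5
Σfm = 21×1.5 + 22×4.5 + 33×7.5 + 20×10.5 + 23×13.5 + 16×16.5 = 1162.5
n = Σf = 135
Mean = 1162.5 / 135 = 8.6111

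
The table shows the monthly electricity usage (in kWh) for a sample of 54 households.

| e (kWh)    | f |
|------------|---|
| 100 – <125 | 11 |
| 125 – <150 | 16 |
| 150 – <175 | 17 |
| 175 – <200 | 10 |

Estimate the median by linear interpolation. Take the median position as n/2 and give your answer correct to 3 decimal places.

Cumulative frequencies: 11, 27, 44, 54
n = 54; position = n/2 = 27.
This falls in the class 125 – <150: L = 125, F = 11, f = 16, h = 25.
Median ≈ 125 + ((27 − 11) / 16) × 25 = 150.0000

150.000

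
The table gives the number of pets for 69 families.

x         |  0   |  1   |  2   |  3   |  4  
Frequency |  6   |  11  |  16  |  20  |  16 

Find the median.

3

Cumulative frequencies: 6, 17, 33, 53, 69
n = 69, so the median is the value in position (n+1)/2 = 35.
Position 35 falls at value 3.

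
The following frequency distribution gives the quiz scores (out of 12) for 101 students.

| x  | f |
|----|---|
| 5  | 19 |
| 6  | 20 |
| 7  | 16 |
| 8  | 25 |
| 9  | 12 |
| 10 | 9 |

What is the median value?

7

Cumulative frequencies: 19, 39, 55, 80, 92, 101
n = 101, so the median is the value in position (n+1)/2 = 51.
Position 51 falls at value 7.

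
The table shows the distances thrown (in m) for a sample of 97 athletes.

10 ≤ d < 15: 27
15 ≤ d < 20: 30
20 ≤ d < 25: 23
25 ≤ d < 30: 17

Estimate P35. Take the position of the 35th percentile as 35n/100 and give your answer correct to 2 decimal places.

16.16

Cumulative frequencies: 27, 57, 80, 97
n = 97; position = 35n/100 = 33.95.
This falls in the class 15 ≤ d < 20: L = 15, F = 27, f = 30, h = 5.
35th percentile ≈ 15 + ((33.95 − 27) / 30) × 5 = 16.1583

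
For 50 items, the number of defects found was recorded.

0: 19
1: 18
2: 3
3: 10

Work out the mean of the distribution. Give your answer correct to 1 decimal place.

Values: 0, 1, 2, 3
Σfx = 19×0 + 18×1 + 3×2 + 10×3 = 54
n = Σf = 50
Mean = 54 / 50 = 1.0800

1.1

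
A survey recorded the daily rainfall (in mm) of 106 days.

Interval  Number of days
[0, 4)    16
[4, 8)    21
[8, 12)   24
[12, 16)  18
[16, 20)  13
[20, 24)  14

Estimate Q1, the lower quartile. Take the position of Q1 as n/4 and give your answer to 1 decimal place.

6.0

Cumulative frequencies: 16, 37, 61, 79, 92, 106
n = 106; position = n/4 = 26.5.
This falls in the class [4, 8): L = 4, F = 16, f = 21, h = 4.
Lower quartile ≈ 4 + ((26.5 − 16) / 21) × 4 = 6.0000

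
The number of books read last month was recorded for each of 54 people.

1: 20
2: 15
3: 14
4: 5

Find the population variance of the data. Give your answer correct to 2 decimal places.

0.99

Values: 1, 2, 3, 4
n = 54, Σfx = 112, mean = 2.0741
Σfx² = 286
Σf(x − x̄)² = Σfx² − (Σfx)²/n = 286 − 112²/54 = 53.7037
Population variance = 53.7037 / 54 = 0.9945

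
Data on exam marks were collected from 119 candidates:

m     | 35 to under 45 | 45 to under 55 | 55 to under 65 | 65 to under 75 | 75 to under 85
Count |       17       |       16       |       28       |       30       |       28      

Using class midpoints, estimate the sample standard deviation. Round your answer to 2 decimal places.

Midpoints: 40, 50, 60, 70, 80
n = 119, Σfm = 7500, mean = 63.0252
Σfm² = 494200
Σf(m − x̄)² = Σfm² − (Σfm)²/n = 494200 − 7500²/119 = 21510.9244
Sample variance = 21510.9244 / 118 = 182.2960
Standard deviation = √182.2960 = 13.5017

13.50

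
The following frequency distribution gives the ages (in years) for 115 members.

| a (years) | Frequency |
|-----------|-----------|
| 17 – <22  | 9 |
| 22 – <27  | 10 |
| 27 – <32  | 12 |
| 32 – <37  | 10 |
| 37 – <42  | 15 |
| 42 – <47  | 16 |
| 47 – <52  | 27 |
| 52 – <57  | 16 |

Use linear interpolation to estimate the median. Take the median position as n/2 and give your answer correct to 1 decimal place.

42.5

Cumulative frequencies: 9, 19, 31, 41, 56, 72, 99, 115
n = 115; position = n/2 = 57.5.
This falls in the class 42 – <47: L = 42, F = 56, f = 16, h = 5.
Median ≈ 42 + ((57.5 − 56) / 16) × 5 = 42.4688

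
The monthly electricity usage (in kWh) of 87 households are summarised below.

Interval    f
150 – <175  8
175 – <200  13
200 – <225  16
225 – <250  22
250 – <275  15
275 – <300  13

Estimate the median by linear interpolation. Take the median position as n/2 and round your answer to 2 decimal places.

Cumulative frequencies: 8, 21, 37, 59, 74, 87
n = 87; position = n/2 = 43.5.
This falls in the class 225 – <250: L = 225, F = 37, f = 22, h = 25.
Median ≈ 225 + ((43.5 − 37) / 22) × 25 = 232.3864

232.39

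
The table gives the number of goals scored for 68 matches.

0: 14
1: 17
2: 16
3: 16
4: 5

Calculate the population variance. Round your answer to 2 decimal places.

Values: 0, 1, 2, 3, 4
n = 68, Σfx = 117, mean = 1.7206
Σfx² = 305
Σf(x − x̄)² = Σfx² − (Σfx)²/n = 305 − 117²/68 = 103.6912
Population variance = 103.6912 / 68 = 1.5249

1.52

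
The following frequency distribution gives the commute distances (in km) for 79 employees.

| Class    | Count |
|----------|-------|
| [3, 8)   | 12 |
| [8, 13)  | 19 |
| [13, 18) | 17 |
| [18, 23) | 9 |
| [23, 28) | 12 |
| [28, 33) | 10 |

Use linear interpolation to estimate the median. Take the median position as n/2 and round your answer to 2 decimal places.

Cumulative frequencies: 12, 31, 48, 57, 69, 79
n = 79; position = n/2 = 39.5.
This falls in the class [13, 18): L = 13, F = 31, f = 17, h = 5.
Median ≈ 13 + ((39.5 − 31) / 17) × 5 = 15.5000

15.50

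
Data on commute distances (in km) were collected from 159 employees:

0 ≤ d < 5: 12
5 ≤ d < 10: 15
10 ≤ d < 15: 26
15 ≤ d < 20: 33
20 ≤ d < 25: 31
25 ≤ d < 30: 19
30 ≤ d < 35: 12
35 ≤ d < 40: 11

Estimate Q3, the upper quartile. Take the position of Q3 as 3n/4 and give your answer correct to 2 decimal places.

Cumulative frequencies: 12, 27, 53, 86, 117, 136, 148, 159
n = 159; position = 3n/4 = 119.25.
This falls in the class 25 ≤ d < 30: L = 25, F = 117, f = 19, h = 5.
Upper quartile ≈ 25 + ((119.25 − 117) / 19) × 5 = 25.5921

25.59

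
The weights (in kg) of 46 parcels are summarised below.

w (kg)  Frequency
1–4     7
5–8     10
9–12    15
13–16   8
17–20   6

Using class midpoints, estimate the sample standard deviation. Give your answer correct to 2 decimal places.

4.98

Midpoints: 2.5, 6.5, 10.5, 14.5, 18.5
n = 46, Σfm = 467, mean = 10.1522
Σfm² = 5855.5
Σf(m − x̄)² = Σfm² − (Σfm)²/n = 5855.5 − 467²/46 = 1114.4348
Sample variance = 1114.4348 / 45 = 24.7652
Standard deviation = √24.7652 = 4.9765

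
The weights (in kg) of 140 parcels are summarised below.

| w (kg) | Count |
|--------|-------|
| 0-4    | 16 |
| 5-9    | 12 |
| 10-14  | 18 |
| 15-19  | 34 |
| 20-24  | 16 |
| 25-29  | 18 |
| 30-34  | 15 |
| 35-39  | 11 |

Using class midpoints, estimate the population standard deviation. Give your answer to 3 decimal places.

10.268

Midpoints: 2, 7, 12, 17, 22, 27, 32, 37
n = 140, Σfm = 2635, mean = 18.8214
Σfm² = 64355
Σf(m − x̄)² = Σfm² − (Σfm)²/n = 64355 − 2635²/140 = 14760.5357
Population variance = 14760.5357 / 140 = 105.4324
Standard deviation = √105.4324 = 10.2680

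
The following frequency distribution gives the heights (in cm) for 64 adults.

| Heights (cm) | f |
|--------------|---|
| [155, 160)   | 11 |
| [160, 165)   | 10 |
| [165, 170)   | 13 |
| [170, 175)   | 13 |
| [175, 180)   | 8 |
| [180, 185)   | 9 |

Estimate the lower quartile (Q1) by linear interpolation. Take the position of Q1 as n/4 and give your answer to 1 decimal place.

Cumulative frequencies: 11, 21, 34, 47, 55, 64
n = 64; position = n/4 = 16.
This falls in the class [160, 165): L = 160, F = 11, f = 10, h = 5.
Lower quartile ≈ 160 + ((16 − 11) / 10) × 5 = 162.5000

162.5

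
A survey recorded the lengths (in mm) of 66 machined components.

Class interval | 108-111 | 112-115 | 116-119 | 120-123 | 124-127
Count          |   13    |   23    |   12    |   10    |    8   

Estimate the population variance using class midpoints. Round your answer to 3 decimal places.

Midpoints: 109.5, 113.5, 117.5, 121.5, 125.5
n = 66, Σfm = 7663, mean = 116.1061
Σfm² = 891464.5
Σf(m − x̄)² = Σfm² − (Σfm)²/n = 891464.5 − 7663²/66 = 1743.7576
Population variance = 1743.7576 / 66 = 26.4206

26.421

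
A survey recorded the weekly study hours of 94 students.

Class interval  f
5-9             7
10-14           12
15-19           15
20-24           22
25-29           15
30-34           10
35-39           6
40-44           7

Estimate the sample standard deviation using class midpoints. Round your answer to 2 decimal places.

Midpoints: 7, 12, 17, 22, 27, 32, 37, 42
n = 94, Σfm = 2173, mean = 23.1170
Σfm² = 58791
Σf(m − x̄)² = Σfm² − (Σfm)²/n = 58791 − 2173²/94 = 8557.7128
Sample variance = 8557.7128 / 93 = 92.0184
Standard deviation = √92.0184 = 9.5926

9.59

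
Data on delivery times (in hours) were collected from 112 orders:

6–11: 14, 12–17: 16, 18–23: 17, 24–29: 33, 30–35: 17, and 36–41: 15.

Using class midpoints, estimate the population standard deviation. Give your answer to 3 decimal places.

9.259

Midpoints: 8.5, 14.5, 20.5, 26.5, 32.5, 38.5
n = 112, Σfm = 2704, mean = 24.1429
Σfm² = 74884
Σf(m − x̄)² = Σfm² − (Σfm)²/n = 74884 − 2704²/112 = 9601.7143
Population variance = 9601.7143 / 112 = 85.7296
Standard deviation = √85.7296 = 9.2590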